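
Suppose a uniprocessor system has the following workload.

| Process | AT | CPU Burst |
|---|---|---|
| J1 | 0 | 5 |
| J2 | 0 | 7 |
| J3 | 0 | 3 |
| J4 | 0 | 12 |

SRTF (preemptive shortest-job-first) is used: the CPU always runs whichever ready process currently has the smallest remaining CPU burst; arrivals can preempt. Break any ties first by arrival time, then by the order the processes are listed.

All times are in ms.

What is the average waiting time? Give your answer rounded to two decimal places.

6.50

Schedule: | J3 0-3 | J1 3-8 | J2 8-15 | J4 15-27 |
Completion: J1=8  J2=15  J3=3  J4=27
Turnaround (C−A): J1=8  J2=15  J3=3  J4=27
Waiting times: J1=3, J2=8, J3=0, J4=15
Average waiting = (3+8+0+15) / 4 = 26/4 = 6.50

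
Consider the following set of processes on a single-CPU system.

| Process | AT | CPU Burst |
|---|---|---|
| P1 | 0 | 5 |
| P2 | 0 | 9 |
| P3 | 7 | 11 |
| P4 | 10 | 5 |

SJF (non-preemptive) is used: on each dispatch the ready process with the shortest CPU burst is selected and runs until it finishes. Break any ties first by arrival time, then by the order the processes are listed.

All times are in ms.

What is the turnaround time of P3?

23

Schedule: | P1 0-5 | P2 5-14 | P4 14-19 | P3 19-30 |
Completion: P1=5  P2=14  P3=30  P4=19
Turnaround (C−A): P1=5  P2=14  P3=23  P4=9
Turnaround(P3) = completion − arrival = 30 − 7 = 23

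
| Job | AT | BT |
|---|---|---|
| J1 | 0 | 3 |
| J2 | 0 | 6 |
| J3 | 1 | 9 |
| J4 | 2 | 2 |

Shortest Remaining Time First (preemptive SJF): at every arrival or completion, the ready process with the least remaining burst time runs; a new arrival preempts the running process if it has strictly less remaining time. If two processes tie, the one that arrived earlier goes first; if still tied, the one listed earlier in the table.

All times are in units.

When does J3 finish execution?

Schedule: | J1 0-3 | J4 3-5 | J2 5-11 | J3 11-20 |
Completion: J1=3  J2=11  J3=20  J4=5

20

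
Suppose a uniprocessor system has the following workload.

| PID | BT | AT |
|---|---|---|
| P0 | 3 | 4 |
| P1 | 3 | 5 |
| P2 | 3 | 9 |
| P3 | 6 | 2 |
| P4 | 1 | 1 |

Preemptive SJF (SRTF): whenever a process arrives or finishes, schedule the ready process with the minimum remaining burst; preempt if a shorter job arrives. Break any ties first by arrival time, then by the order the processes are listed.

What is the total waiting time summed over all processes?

Gantt: | idle 0-1 | P4 1-2 | P3 2-4 | P0 4-7 | P1 7-10 | P2 10-13 | P3 13-17 |
Completion: P0=7  P1=10  P2=13  P3=17  P4=2
Waiting = turnaround − burst: P0=0, P1=2, P2=1, P3=9, P4=0
Total waiting = 0 + 2 + 1 + 9 + 0 = 12

12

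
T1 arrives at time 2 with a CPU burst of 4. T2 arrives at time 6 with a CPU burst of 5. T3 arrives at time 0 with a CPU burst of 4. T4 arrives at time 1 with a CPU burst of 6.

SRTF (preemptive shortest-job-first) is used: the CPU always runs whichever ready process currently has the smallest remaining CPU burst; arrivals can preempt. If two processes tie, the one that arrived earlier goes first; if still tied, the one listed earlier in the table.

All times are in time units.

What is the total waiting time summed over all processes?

16

Gantt: | T3 0-4 | T1 4-8 | T2 8-13 | T4 13-19 |
Completion: T1=8  T2=13  T3=4  T4=19
Waiting = turnaround − burst: T1=2, T2=2, T3=0, T4=12
Total waiting = 2 + 2 + 0 + 12 = 16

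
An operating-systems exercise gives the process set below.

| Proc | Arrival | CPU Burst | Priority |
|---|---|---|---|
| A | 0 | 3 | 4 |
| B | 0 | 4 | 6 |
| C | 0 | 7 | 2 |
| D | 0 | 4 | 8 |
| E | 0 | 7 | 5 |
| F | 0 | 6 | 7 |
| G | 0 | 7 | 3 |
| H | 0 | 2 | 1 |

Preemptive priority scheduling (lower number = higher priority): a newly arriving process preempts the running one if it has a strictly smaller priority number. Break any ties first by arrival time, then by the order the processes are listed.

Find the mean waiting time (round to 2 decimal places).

Gantt: | H 0-2 | C 2-9 | G 9-16 | A 16-19 | E 19-26 | B 26-30 | F 30-36 | D 36-40 |
Completion: A=19  B=30  C=9  D=40  E=26  F=36  G=16  H=2
Turnaround (C−A): A=19  B=30  C=9  D=40  E=26  F=36  G=16  H=2
Waiting times: A=16, B=26, C=2, D=36, E=19, F=30, G=9, H=0
Average waiting = (16+26+2+36+19+30+9+0) / 8 = 138/8 = 17.25

17.25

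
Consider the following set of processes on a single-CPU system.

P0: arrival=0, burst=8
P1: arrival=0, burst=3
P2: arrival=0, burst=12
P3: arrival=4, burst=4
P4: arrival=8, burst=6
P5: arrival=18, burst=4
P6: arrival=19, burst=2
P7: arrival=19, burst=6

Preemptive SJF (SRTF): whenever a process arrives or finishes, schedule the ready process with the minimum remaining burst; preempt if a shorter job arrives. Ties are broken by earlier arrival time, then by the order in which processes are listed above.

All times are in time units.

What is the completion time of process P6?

23

Timeline: | P1 0-3 | P0 3-4 | P3 4-8 | P4 8-14 | P0 14-21 | P6 21-23 | P5 23-27 | P7 27-33 | P2 33-45 |
Completion: P0=21  P1=3  P2=45  P3=8  P4=14  P5=27  P6=23  P7=33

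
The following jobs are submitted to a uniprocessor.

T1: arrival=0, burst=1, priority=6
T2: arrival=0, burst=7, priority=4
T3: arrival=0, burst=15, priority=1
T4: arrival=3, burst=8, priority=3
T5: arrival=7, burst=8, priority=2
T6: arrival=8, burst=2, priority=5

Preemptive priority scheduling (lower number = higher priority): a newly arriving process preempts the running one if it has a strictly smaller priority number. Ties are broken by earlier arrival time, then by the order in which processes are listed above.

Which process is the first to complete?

Timeline: | T3 0-15 | T5 15-23 | T4 23-31 | T2 31-38 | T6 38-40 | T1 40-41 |
Completion: T1=41  T2=38  T3=15  T4=31  T5=23  T6=40
Turnaround (C−A): T1=41  T2=38  T3=15  T4=28  T5=16  T6=32
Finish order: T3 → T5 → T4 → T2 → T6 → T1

T3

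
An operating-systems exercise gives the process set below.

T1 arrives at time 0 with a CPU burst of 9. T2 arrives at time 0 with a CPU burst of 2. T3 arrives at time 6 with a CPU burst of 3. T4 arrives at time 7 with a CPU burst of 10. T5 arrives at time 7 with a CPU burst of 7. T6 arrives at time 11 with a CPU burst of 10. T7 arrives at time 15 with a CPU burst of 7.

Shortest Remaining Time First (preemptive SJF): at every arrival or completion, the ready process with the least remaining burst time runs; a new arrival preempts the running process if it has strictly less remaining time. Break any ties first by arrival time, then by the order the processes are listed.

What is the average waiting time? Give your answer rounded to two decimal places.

Gantt: | T2 0-2 | T1 2-6 | T3 6-9 | T1 9-14 | T5 14-21 | T7 21-28 | T4 28-38 | T6 38-48 |
Completion: T1=14  T2=2  T3=9  T4=38  T5=21  T6=48  T7=28
Turnaround (C−A): T1=14  T2=2  T3=3  T4=31  T5=14  T6=37  T7=13
Waiting times: T1=5, T2=0, T3=0, T4=21, T5=7, T6=27, T7=6
Average waiting = (5+0+0+21+7+27+6) / 7 = 66/7 = 9.43

9.43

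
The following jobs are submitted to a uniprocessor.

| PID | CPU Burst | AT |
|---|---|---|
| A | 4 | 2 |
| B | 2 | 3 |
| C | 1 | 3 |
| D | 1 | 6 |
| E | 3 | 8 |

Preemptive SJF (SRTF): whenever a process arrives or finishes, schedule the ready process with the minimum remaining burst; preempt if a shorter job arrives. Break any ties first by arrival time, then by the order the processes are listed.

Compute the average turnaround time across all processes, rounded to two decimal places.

Gantt: | idle 0-2 | A 2-3 | C 3-4 | B 4-6 | D 6-7 | A 7-10 | E 10-13 |
Completion: A=10  B=6  C=4  D=7  E=13
Turnaround (C−A): A=8  B=3  C=1  D=1  E=5
Turnaround times: A=8, B=3, C=1, D=1, E=5
Average turnaround = (8+3+1+1+5) / 5 = 18/5 = 3.60

3.60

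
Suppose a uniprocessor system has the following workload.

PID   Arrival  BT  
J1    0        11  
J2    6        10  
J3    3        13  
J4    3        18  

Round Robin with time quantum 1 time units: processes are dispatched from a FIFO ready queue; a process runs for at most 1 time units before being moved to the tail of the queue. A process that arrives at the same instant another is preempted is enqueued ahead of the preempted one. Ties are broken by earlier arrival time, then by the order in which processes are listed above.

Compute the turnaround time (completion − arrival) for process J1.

34

Timeline: | J1 0-3 | J3 3-4 | J4 4-5 | J1 5-6 | J3 6-7 | J4 7-8 | J2 8-9 | J1 9-10 | J3 10-11 | J4 11-12 | J2 12-13 | J1 13-14 | J3 14-15 | J4 15-16 | J2 16-17 | J1 17-18 | J3 18-19 | J4 19-20 | J2 20-21 | J1 21-22 | J3 22-23 | J4 23-24 | J2 24-25 | J1 25-26 | J3 26-27 | J4 27-28 | J2 28-29 | J1 29-30 | J3 30-31 | J4 31-32 | J2 32-33 | J1 33-34 | J3 34-35 | J4 35-36 | J2 36-37 | J3 37-38 | J4 38-39 | J2 39-40 | J3 40-41 | J4 41-42 | J2 42-43 | J3 43-44 | J4 44-45 | J3 45-46 | J4 46-52 |
Completion: J1=34  J2=43  J3=46  J4=52
Turnaround(J1) = completion − arrival = 34 − 0 = 34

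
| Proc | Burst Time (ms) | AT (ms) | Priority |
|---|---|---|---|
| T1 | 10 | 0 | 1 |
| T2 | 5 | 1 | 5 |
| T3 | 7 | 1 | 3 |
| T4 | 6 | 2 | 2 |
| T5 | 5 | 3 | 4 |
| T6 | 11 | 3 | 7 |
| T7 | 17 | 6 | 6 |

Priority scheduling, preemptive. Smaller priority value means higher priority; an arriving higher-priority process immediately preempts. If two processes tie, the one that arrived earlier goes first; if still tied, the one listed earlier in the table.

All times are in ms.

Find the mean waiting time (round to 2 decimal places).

20.57

Gantt: | T1 0-10 | T4 10-16 | T3 16-23 | T5 23-28 | T2 28-33 | T7 33-50 | T6 50-61 |
Completion: T1=10  T2=33  T3=23  T4=16  T5=28  T6=61  T7=50
Turnaround (C−A): T1=10  T2=32  T3=22  T4=14  T5=25  T6=58  T7=44
Waiting times: T1=0, T2=27, T3=15, T4=8, T5=20, T6=47, T7=27
Average waiting = (0+27+15+8+20+47+27) / 7 = 144/7 = 20.57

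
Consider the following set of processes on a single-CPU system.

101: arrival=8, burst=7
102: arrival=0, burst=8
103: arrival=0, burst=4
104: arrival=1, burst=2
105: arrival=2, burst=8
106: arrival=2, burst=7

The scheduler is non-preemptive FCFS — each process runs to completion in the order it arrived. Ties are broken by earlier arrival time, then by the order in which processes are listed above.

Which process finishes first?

102

Schedule: | 102 0-8 | 103 8-12 | 104 12-14 | 105 14-22 | 106 22-29 | 101 29-36 |
Completion: 101=36  102=8  103=12  104=14  105=22  106=29
Turnaround (C−A): 101=28  102=8  103=12  104=13  105=20  106=27
Finish order: 102 → 103 → 104 → 105 → 106 → 101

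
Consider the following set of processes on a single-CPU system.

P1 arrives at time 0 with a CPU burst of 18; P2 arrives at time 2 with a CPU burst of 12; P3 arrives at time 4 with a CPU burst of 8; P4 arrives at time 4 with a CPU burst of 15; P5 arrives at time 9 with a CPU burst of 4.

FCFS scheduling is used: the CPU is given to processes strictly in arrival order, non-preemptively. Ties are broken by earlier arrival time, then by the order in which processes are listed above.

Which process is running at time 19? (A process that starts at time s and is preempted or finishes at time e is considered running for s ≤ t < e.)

P2

Timeline: | P1 0-18 | P2 18-30 | P3 30-38 | P4 38-53 | P5 53-57 |
Completion: P1=18  P2=30  P3=38  P4=53  P5=57
Turnaround (C−A): P1=18  P2=28  P3=34  P4=49  P5=48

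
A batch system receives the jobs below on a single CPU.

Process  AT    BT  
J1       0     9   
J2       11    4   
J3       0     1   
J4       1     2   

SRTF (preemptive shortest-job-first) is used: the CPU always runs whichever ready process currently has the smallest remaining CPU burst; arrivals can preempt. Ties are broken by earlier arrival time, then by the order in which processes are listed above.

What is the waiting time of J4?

Timeline: | J3 0-1 | J4 1-3 | J1 3-12 | J2 12-16 |
Completion: J1=12  J2=16  J3=1  J4=3
Waiting(J4) = turnaround − burst = 2 − 2 = 0

0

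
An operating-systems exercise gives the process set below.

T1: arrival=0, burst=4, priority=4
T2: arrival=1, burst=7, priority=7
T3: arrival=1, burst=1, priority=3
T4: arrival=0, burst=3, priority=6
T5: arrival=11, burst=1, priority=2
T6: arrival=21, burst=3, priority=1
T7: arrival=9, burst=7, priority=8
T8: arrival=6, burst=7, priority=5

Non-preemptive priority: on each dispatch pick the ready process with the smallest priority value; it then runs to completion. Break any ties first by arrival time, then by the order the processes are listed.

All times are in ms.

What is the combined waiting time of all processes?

48

Timeline: | T1 0-4 | T3 4-5 | T4 5-8 | T8 8-15 | T5 15-16 | T2 16-23 | T6 23-26 | T7 26-33 |
Completion: T1=4  T2=23  T3=5  T4=8  T5=16  T6=26  T7=33  T8=15
Turnaround (C−A): T1=4  T2=22  T3=4  T4=8  T5=5  T6=5  T7=24  T8=9
Waiting = turnaround − burst: T1=0, T2=15, T3=3, T4=5, T5=4, T6=2, T7=17, T8=2
Total waiting = 0 + 15 + 3 + 5 + 4 + 2 + 17 + 2 = 48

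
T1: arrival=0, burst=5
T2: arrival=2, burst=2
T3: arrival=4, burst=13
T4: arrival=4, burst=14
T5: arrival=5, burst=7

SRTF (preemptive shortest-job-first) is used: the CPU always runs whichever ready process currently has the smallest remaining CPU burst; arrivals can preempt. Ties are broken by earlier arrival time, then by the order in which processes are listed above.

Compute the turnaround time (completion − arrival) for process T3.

23

Schedule: | T1 0-2 | T2 2-4 | T1 4-7 | T5 7-14 | T3 14-27 | T4 27-41 |
Completion: T1=7  T2=4  T3=27  T4=41  T5=14
Turnaround(T3) = completion − arrival = 27 − 4 = 23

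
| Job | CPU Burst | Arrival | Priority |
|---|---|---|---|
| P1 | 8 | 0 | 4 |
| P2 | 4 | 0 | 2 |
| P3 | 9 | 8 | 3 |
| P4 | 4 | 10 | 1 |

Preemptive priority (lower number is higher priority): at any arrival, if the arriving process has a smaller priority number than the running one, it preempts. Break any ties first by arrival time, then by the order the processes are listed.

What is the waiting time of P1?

17

Timeline: | P2 0-4 | P1 4-8 | P3 8-10 | P4 10-14 | P3 14-21 | P1 21-25 |
Completion: P1=25  P2=4  P3=21  P4=14
Turnaround (C−A): P1=25  P2=4  P3=13  P4=4
Waiting(P1) = turnaround − burst = 25 − 8 = 17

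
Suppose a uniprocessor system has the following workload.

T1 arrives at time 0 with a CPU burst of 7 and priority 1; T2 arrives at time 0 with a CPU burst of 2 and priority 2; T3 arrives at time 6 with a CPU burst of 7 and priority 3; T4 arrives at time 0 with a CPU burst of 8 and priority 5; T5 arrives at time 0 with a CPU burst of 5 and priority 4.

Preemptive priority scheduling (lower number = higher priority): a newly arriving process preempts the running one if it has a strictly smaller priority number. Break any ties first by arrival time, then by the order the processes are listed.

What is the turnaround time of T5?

21

Gantt: | T1 0-7 | T2 7-9 | T3 9-16 | T5 16-21 | T4 21-29 |
Completion: T1=7  T2=9  T3=16  T4=29  T5=21
Turnaround (C−A): T1=7  T2=9  T3=10  T4=29  T5=21
Turnaround(T5) = completion − arrival = 21 − 0 = 21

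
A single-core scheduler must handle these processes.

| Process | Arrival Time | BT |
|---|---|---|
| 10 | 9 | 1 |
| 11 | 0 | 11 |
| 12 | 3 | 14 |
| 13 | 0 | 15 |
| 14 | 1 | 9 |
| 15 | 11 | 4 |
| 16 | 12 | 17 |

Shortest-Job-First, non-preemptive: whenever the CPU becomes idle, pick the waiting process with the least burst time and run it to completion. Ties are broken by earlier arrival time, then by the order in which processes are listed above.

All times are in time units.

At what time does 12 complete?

39

Timeline: | 11 0-11 | 10 11-12 | 15 12-16 | 14 16-25 | 12 25-39 | 13 39-54 | 16 54-71 |
Completion: 10=12  11=11  12=39  13=54  14=25  15=16  16=71
Turnaround (C−A): 10=3  11=11  12=36  13=54  14=24  15=5  16=59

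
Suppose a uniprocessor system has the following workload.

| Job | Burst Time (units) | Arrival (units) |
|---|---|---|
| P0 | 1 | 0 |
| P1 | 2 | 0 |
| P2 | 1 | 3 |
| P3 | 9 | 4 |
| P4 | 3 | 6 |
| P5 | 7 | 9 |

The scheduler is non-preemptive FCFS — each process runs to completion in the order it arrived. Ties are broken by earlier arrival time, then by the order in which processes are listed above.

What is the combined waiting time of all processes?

Schedule: | P0 0-1 | P1 1-3 | P2 3-4 | P3 4-13 | P4 13-16 | P5 16-23 |
Completion: P0=1  P1=3  P2=4  P3=13  P4=16  P5=23
Turnaround (C−A): P0=1  P1=3  P2=1  P3=9  P4=10  P5=14
Waiting = turnaround − burst: P0=0, P1=1, P2=0, P3=0, P4=7, P5=7
Total waiting = 0 + 1 + 0 + 0 + 7 + 7 = 15

15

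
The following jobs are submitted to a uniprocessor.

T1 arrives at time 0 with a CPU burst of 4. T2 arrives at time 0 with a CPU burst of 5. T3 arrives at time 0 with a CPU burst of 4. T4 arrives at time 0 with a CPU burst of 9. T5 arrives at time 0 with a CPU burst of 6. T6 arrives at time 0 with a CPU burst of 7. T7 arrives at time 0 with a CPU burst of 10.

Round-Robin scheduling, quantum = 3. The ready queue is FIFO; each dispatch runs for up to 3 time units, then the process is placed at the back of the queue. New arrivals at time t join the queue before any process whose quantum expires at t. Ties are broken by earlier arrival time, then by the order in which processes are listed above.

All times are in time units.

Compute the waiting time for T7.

35

Gantt: | T1 0-3 | T2 3-6 | T3 6-9 | T4 9-12 | T5 12-15 | T6 15-18 | T7 18-21 | T1 21-22 | T2 22-24 | T3 24-25 | T4 25-28 | T5 28-31 | T6 31-34 | T7 34-37 | T4 37-40 | T6 40-41 | T7 41-45 |
Completion: T1=22  T2=24  T3=25  T4=40  T5=31  T6=41  T7=45
Waiting(T7) = turnaround − burst = 45 − 10 = 35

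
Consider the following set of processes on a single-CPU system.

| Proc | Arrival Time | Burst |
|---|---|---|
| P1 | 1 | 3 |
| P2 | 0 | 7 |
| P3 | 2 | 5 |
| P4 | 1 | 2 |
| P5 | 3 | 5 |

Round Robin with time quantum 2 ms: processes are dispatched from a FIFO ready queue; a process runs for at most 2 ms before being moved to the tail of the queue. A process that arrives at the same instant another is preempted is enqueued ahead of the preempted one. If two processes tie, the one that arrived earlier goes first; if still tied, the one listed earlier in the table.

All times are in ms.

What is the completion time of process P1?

Schedule: | P2 0-2 | P1 2-4 | P4 4-6 | P3 6-8 | P2 8-10 | P5 10-12 | P1 12-13 | P3 13-15 | P2 15-17 | P5 17-19 | P3 19-20 | P2 20-21 | P5 21-22 |
Completion: P1=13  P2=21  P3=20  P4=6  P5=22

13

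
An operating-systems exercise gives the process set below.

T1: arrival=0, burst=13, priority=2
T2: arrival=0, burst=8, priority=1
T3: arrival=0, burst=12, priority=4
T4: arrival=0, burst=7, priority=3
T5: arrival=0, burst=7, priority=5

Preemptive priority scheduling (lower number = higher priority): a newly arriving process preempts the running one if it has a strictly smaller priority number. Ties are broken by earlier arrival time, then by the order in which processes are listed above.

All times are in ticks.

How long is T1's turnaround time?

Schedule: | T2 0-8 | T1 8-21 | T4 21-28 | T3 28-40 | T5 40-47 |
Completion: T1=21  T2=8  T3=40  T4=28  T5=47
Turnaround (C−A): T1=21  T2=8  T3=40  T4=28  T5=47
Turnaround(T1) = completion − arrival = 21 − 0 = 21

21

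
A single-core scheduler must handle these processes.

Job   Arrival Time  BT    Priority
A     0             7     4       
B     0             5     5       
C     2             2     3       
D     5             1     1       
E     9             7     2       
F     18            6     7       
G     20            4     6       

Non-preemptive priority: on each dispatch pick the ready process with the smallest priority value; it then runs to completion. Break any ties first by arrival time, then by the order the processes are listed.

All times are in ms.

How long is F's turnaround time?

14

Schedule: | A 0-7 | D 7-8 | C 8-10 | E 10-17 | B 17-22 | G 22-26 | F 26-32 |
Completion: A=7  B=22  C=10  D=8  E=17  F=32  G=26
Turnaround (C−A): A=7  B=22  C=8  D=3  E=8  F=14  G=6
Turnaround(F) = completion − arrival = 32 − 18 = 14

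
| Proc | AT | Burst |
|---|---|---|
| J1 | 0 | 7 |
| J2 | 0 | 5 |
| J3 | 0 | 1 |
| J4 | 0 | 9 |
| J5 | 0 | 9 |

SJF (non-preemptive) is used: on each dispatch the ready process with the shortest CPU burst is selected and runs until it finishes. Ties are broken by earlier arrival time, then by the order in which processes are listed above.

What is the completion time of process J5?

31

Gantt: | J3 0-1 | J2 1-6 | J1 6-13 | J4 13-22 | J5 22-31 |
Completion: J1=13  J2=6  J3=1  J4=22  J5=31
Turnaround (C−A): J1=13  J2=6  J3=1  J4=22  J5=31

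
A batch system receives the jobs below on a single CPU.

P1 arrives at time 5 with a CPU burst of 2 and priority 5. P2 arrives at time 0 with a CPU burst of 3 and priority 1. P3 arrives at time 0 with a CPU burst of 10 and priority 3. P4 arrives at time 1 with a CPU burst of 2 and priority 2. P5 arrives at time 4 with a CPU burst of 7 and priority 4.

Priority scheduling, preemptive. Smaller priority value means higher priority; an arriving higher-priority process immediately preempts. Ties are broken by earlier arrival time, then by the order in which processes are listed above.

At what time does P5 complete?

Gantt: | P2 0-3 | P4 3-5 | P3 5-15 | P5 15-22 | P1 22-24 |
Completion: P1=24  P2=3  P3=15  P4=5  P5=22
Turnaround (C−A): P1=19  P2=3  P3=15  P4=4  P5=18

22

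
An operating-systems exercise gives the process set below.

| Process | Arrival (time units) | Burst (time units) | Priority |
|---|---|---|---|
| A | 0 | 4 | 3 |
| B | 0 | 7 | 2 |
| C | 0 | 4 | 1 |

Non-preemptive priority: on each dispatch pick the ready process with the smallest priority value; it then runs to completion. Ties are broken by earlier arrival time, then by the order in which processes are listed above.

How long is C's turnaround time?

Gantt: | C 0-4 | B 4-11 | A 11-15 |
Completion: A=15  B=11  C=4
Turnaround (C−A): A=15  B=11  C=4
Turnaround(C) = completion − arrival = 4 − 0 = 4

4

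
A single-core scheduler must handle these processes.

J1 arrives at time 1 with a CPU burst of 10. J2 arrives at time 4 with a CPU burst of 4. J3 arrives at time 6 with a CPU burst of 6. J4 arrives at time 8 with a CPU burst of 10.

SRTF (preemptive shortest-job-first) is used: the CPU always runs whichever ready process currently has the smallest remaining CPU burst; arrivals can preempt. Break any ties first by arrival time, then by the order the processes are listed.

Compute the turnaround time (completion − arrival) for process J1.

20

Schedule: | idle 0-1 | J1 1-4 | J2 4-8 | J3 8-14 | J1 14-21 | J4 21-31 |
Completion: J1=21  J2=8  J3=14  J4=31
Turnaround(J1) = completion − arrival = 21 − 1 = 20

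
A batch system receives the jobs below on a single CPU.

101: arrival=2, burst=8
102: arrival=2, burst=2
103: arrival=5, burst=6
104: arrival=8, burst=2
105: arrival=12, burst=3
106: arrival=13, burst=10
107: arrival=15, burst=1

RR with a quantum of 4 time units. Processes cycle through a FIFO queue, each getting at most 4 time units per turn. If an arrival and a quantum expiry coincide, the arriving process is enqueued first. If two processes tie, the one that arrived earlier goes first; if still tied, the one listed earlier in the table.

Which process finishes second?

101

Gantt: | idle 0-2 | 101 2-6 | 102 6-8 | 103 8-12 | 101 12-16 | 104 16-18 | 105 18-21 | 103 21-23 | 106 23-27 | 107 27-28 | 106 28-34 |
Completion: 101=16  102=8  103=23  104=18  105=21  106=34  107=28
Turnaround (C−A): 101=14  102=6  103=18  104=10  105=9  106=21  107=13
Finish order: 102 → 101 → 104 → 105 → 103 → 107 → 106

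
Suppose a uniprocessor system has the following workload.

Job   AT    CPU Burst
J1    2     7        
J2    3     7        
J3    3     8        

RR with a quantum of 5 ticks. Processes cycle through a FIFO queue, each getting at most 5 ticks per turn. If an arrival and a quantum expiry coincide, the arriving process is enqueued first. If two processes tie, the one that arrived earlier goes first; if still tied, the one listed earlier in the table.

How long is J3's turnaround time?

21

Gantt: | idle 0-2 | J1 2-7 | J2 7-12 | J3 12-17 | J1 17-19 | J2 19-21 | J3 21-24 |
Completion: J1=19  J2=21  J3=24
Turnaround(J3) = completion − arrival = 24 − 3 = 21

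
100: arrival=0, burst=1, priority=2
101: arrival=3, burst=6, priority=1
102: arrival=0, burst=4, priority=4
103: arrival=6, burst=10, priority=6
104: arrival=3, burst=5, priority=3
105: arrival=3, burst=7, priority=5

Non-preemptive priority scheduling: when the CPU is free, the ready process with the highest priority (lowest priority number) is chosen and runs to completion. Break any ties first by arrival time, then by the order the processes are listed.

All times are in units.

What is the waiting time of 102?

Schedule: | 100 0-1 | 102 1-5 | 101 5-11 | 104 11-16 | 105 16-23 | 103 23-33 |
Completion: 100=1  101=11  102=5  103=33  104=16  105=23
Turnaround (C−A): 100=1  101=8  102=5  103=27  104=13  105=20
Waiting(102) = turnaround − burst = 5 − 4 = 1

1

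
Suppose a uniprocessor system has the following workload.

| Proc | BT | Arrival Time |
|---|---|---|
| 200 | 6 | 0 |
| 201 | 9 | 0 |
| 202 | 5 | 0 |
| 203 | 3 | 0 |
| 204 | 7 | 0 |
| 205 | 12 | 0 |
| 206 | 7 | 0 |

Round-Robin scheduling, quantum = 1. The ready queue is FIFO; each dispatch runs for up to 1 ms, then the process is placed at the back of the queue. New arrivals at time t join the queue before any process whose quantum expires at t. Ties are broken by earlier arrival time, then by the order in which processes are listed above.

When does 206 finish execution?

42

Timeline: | 200 0-1 | 201 1-2 | 202 2-3 | 203 3-4 | 204 4-5 | 205 5-6 | 206 6-7 | 200 7-8 | 201 8-9 | 202 9-10 | 203 10-11 | 204 11-12 | 205 12-13 | 206 13-14 | 200 14-15 | 201 15-16 | 202 16-17 | 203 17-18 | 204 18-19 | 205 19-20 | 206 20-21 | 200 21-22 | 201 22-23 | 202 23-24 | 204 24-25 | 205 25-26 | 206 26-27 | 200 27-28 | 201 28-29 | 202 29-30 | 204 30-31 | 205 31-32 | 206 32-33 | 200 33-34 | 201 34-35 | 204 35-36 | 205 36-37 | 206 37-38 | 201 38-39 | 204 39-40 | 205 40-41 | 206 41-42 | 201 42-43 | 205 43-44 | 201 44-45 | 205 45-49 |
Completion: 200=34  201=45  202=30  203=18  204=40  205=49  206=42
Turnaround (C−A): 200=34  201=45  202=30  203=18  204=40  205=49  206=42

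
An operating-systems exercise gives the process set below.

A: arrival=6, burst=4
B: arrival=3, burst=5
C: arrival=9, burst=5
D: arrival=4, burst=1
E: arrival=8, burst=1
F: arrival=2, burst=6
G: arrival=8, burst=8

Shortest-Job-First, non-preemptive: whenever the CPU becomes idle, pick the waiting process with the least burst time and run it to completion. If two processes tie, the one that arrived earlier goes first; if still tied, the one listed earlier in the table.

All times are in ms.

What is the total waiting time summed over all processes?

46

Schedule: | idle 0-2 | F 2-8 | D 8-9 | E 9-10 | A 10-14 | B 14-19 | C 19-24 | G 24-32 |
Completion: A=14  B=19  C=24  D=9  E=10  F=8  G=32
Waiting = turnaround − burst: A=4, B=11, C=10, D=4, E=1, F=0, G=16
Total waiting = 4 + 11 + 10 + 4 + 1 + 0 + 16 = 46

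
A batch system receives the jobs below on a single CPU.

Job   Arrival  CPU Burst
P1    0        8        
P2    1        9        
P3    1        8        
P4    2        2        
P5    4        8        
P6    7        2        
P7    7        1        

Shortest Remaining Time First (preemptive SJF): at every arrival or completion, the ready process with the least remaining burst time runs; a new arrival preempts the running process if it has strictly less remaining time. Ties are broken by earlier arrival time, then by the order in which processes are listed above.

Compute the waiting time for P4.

Gantt: | P1 0-2 | P4 2-4 | P1 4-7 | P7 7-8 | P6 8-10 | P1 10-13 | P3 13-21 | P5 21-29 | P2 29-38 |
Completion: P1=13  P2=38  P3=21  P4=4  P5=29  P6=10  P7=8
Waiting(P4) = turnaround − burst = 2 − 2 = 0

0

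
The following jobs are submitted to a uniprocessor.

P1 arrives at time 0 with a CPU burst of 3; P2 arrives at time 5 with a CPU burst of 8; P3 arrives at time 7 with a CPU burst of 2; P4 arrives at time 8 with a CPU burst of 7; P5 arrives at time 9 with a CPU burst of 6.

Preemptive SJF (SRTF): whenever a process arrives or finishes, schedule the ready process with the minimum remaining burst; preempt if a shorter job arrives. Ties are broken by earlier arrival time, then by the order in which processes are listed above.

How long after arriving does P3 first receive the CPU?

0

Timeline: | P1 0-3 | idle 3-5 | P2 5-7 | P3 7-9 | P2 9-15 | P5 15-21 | P4 21-28 |
Completion: P1=3  P2=15  P3=9  P4=28  P5=21
Response(P3) = first start − arrival = 7 − 7 = 0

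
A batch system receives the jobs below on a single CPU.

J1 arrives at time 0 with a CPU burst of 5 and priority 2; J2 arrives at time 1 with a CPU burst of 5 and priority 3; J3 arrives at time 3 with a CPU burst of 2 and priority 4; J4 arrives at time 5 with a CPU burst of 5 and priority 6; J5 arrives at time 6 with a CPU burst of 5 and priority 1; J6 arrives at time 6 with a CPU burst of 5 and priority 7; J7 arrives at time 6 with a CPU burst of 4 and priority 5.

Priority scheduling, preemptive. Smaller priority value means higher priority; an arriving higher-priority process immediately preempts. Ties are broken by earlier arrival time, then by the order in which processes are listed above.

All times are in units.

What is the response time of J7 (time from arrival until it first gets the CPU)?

11

Timeline: | J1 0-5 | J2 5-6 | J5 6-11 | J2 11-15 | J3 15-17 | J7 17-21 | J4 21-26 | J6 26-31 |
Completion: J1=5  J2=15  J3=17  J4=26  J5=11  J6=31  J7=21
Turnaround (C−A): J1=5  J2=14  J3=14  J4=21  J5=5  J6=25  J7=15
Response(J7) = first start − arrival = 17 − 6 = 11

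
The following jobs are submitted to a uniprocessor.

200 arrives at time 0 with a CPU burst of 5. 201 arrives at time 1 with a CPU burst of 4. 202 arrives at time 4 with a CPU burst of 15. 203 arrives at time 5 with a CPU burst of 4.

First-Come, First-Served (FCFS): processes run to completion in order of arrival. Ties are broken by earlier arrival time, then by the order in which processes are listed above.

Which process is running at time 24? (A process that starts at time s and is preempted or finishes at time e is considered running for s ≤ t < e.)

203

Gantt: | 200 0-5 | 201 5-9 | 202 9-24 | 203 24-28 |
Completion: 200=5  201=9  202=24  203=28
Turnaround (C−A): 200=5  201=8  202=20  203=23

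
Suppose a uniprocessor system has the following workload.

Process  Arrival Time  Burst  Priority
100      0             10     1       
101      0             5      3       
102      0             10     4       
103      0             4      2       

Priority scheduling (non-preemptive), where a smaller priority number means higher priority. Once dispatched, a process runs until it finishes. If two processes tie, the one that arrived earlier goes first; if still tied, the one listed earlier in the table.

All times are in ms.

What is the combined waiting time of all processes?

Gantt: | 100 0-10 | 103 10-14 | 101 14-19 | 102 19-29 |
Completion: 100=10  101=19  102=29  103=14
Turnaround (C−A): 100=10  101=19  102=29  103=14
Waiting = turnaround − burst: 100=0, 101=14, 102=19, 103=10
Total waiting = 0 + 14 + 19 + 10 = 43

43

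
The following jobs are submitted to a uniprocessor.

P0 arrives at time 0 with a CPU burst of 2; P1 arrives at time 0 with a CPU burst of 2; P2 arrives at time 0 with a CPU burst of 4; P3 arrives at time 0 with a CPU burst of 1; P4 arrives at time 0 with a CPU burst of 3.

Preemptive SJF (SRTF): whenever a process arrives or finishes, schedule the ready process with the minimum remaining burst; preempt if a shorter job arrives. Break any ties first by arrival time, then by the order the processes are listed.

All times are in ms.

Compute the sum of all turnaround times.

Schedule: | P3 0-1 | P0 1-3 | P1 3-5 | P4 5-8 | P2 8-12 |
Completion: P0=3  P1=5  P2=12  P3=1  P4=8
Turnaround = completion − arrival: P0=3, P1=5, P2=12, P3=1, P4=8
Total turnaround = 3 + 5 + 12 + 1 + 8 = 29

29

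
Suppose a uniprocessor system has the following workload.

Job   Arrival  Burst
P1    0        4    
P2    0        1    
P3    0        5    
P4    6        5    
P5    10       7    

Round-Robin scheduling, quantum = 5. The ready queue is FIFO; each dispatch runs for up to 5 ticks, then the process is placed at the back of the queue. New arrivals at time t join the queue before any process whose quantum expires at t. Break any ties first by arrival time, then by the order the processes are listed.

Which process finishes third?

Gantt: | P1 0-4 | P2 4-5 | P3 5-10 | P4 10-15 | P5 15-22 |
Completion: P1=4  P2=5  P3=10  P4=15  P5=22
Turnaround (C−A): P1=4  P2=5  P3=10  P4=9  P5=12
Finish order: P1 → P2 → P3 → P4 → P5

P3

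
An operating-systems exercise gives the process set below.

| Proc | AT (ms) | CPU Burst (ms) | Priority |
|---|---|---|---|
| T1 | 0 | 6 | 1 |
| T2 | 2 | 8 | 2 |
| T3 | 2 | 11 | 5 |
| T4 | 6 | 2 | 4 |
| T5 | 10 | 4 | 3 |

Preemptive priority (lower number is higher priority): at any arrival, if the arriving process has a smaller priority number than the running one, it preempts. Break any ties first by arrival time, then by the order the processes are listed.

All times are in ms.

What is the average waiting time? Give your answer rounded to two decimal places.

Timeline: | T1 0-6 | T2 6-14 | T5 14-18 | T4 18-20 | T3 20-31 |
Completion: T1=6  T2=14  T3=31  T4=20  T5=18
Waiting times: T1=0, T2=4, T3=18, T4=12, T5=4
Average waiting = (0+4+18+12+4) / 5 = 38/5 = 7.60

7.60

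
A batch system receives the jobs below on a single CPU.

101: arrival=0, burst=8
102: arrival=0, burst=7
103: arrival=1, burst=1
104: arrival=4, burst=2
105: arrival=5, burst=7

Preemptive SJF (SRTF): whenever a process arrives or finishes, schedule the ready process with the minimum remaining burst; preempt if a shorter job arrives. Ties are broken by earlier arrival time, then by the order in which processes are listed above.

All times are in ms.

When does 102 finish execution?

Gantt: | 102 0-1 | 103 1-2 | 102 2-4 | 104 4-6 | 102 6-10 | 105 10-17 | 101 17-25 |
Completion: 101=25  102=10  103=2  104=6  105=17
Turnaround (C−A): 101=25  102=10  103=1  104=2  105=12

10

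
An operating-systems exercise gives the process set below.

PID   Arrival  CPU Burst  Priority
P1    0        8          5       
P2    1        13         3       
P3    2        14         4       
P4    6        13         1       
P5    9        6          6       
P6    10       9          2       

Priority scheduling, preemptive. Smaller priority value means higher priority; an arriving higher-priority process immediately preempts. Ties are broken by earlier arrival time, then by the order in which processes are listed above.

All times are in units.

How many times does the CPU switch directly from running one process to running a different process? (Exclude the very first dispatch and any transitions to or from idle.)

7

Gantt: | P1 0-1 | P2 1-6 | P4 6-19 | P6 19-28 | P2 28-36 | P3 36-50 | P1 50-57 | P5 57-63 |
Completion: P1=57  P2=36  P3=50  P4=19  P5=63  P6=28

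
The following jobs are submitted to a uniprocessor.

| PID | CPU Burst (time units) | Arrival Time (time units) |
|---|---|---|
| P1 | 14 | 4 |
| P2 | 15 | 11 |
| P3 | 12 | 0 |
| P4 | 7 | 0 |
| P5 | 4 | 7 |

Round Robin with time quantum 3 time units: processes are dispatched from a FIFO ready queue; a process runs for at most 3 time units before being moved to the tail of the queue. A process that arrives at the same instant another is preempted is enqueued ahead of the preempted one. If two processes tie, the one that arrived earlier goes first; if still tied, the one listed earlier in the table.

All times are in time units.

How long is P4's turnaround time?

Schedule: | P3 0-3 | P4 3-6 | P3 6-9 | P1 9-12 | P4 12-15 | P5 15-18 | P3 18-21 | P2 21-24 | P1 24-27 | P4 27-28 | P5 28-29 | P3 29-32 | P2 32-35 | P1 35-38 | P2 38-41 | P1 41-44 | P2 44-47 | P1 47-49 | P2 49-52 |
Completion: P1=49  P2=52  P3=32  P4=28  P5=29
Turnaround (C−A): P1=45  P2=41  P3=32  P4=28  P5=22
Turnaround(P4) = completion − arrival = 28 − 0 = 28

28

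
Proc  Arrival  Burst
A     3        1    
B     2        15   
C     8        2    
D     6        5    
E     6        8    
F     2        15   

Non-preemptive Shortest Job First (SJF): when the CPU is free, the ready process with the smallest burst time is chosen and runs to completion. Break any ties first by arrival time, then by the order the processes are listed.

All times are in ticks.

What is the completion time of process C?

20

Schedule: | idle 0-2 | B 2-17 | A 17-18 | C 18-20 | D 20-25 | E 25-33 | F 33-48 |
Completion: A=18  B=17  C=20  D=25  E=33  F=48
Turnaround (C−A): A=15  B=15  C=12  D=19  E=27  F=46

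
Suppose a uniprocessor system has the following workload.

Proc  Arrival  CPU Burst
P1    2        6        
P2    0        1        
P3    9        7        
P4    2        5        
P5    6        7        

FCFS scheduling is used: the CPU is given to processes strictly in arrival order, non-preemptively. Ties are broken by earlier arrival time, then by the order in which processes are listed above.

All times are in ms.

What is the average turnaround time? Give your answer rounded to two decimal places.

10.00

Schedule: | P2 0-1 | idle 1-2 | P1 2-8 | P4 8-13 | P5 13-20 | P3 20-27 |
Completion: P1=8  P2=1  P3=27  P4=13  P5=20
Turnaround (C−A): P1=6  P2=1  P3=18  P4=11  P5=14
Turnaround times: P1=6, P2=1, P3=18, P4=11, P5=14
Average turnaround = (6+1+18+11+14) / 5 = 50/5 = 10.00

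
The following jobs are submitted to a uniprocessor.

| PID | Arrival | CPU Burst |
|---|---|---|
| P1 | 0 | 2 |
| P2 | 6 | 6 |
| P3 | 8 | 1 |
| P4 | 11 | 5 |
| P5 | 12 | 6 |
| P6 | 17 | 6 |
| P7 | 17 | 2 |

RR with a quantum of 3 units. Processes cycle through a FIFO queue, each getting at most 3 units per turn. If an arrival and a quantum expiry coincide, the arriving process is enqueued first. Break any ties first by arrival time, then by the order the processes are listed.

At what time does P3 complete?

Gantt: | P1 0-2 | idle 2-6 | P2 6-9 | P3 9-10 | P2 10-13 | P4 13-16 | P5 16-19 | P4 19-21 | P6 21-24 | P7 24-26 | P5 26-29 | P6 29-32 |
Completion: P1=2  P2=13  P3=10  P4=21  P5=29  P6=32  P7=26

10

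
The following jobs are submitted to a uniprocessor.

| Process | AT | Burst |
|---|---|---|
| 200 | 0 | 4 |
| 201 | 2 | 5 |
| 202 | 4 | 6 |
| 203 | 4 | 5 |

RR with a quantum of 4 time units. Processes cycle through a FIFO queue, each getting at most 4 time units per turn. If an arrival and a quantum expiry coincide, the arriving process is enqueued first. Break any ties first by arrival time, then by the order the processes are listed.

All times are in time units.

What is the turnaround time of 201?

15

Schedule: | 200 0-4 | 201 4-8 | 202 8-12 | 203 12-16 | 201 16-17 | 202 17-19 | 203 19-20 |
Completion: 200=4  201=17  202=19  203=20
Turnaround(201) = completion − arrival = 17 − 2 = 15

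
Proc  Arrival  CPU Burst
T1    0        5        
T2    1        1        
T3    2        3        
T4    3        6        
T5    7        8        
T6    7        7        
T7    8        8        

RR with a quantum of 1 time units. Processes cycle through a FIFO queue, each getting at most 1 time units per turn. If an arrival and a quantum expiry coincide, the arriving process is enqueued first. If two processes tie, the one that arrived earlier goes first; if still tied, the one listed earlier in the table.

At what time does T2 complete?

2

Gantt: | T1 0-1 | T2 1-2 | T1 2-3 | T3 3-4 | T4 4-5 | T1 5-6 | T3 6-7 | T4 7-8 | T1 8-9 | T5 9-10 | T6 10-11 | T3 11-12 | T7 12-13 | T4 13-14 | T1 14-15 | T5 15-16 | T6 16-17 | T7 17-18 | T4 18-19 | T5 19-20 | T6 20-21 | T7 21-22 | T4 22-23 | T5 23-24 | T6 24-25 | T7 25-26 | T4 26-27 | T5 27-28 | T6 28-29 | T7 29-30 | T5 30-31 | T6 31-32 | T7 32-33 | T5 33-34 | T6 34-35 | T7 35-36 | T5 36-37 | T7 37-38 |
Completion: T1=15  T2=2  T3=12  T4=27  T5=37  T6=35  T7=38
Turnaround (C−A): T1=15  T2=1  T3=10  T4=24  T5=30  T6=28  T7=30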